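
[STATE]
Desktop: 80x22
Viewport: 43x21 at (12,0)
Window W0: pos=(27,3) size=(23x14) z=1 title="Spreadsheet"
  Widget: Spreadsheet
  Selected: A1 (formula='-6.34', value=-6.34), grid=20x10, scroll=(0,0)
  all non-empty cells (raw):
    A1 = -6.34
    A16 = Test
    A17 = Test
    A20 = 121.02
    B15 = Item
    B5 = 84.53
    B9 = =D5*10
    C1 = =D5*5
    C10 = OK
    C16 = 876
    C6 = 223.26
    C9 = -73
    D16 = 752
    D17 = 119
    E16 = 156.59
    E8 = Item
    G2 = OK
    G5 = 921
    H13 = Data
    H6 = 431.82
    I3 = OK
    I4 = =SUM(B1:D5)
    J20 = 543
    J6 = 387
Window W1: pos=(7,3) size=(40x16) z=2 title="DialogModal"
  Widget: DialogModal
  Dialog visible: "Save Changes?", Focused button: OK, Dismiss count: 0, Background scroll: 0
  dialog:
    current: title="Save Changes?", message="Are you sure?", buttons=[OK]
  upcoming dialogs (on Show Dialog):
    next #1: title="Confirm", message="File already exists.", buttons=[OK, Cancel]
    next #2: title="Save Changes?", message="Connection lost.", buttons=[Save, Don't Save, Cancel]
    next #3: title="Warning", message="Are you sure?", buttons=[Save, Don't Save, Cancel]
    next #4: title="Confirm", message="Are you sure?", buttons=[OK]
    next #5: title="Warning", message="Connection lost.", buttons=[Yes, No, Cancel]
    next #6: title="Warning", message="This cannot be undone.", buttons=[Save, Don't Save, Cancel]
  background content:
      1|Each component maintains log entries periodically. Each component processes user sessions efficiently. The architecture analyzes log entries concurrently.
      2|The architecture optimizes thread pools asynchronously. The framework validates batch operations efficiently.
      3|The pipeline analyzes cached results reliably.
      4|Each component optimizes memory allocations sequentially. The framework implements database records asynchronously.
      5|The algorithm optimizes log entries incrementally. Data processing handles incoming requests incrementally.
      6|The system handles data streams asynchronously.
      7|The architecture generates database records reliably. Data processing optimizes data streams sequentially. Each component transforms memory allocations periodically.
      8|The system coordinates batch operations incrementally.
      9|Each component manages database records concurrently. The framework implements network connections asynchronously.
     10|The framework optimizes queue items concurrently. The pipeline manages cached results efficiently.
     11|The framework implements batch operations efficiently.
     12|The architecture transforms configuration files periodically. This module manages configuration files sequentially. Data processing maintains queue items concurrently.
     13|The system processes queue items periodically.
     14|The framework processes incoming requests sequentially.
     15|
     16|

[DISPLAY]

                                           
                                           
                                           
━━━━━━━━━━━━━━━━━━━━━━━━━━━━━━━━━━┓━━┓     
logModal                          ┃  ┃     
──────────────────────────────────┨──┨     
 component maintains log entries p┃  ┃     
architecture optimizes thread pool┃  ┃     
pipeline analyzes cached results r┃--┃     
 compo┌───────────────┐mory alloca┃0 ┃     
algori│ Save Changes? │ entries in┃0 ┃     
system│ Are you sure? │eams asynch┃0 ┃     
archit│      [OK]     │database re┃0 ┃     
system└───────────────┘h operation┃3 ┃     
 component manages database record┃0 ┃     
framework optimizes queue items co┃0 ┃     
framework implements batch operati┃━━┛     
architecture transforms configurat┃        
━━━━━━━━━━━━━━━━━━━━━━━━━━━━━━━━━━┛        
                                           
                                           


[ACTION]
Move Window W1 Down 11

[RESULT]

                                           
                                           
                                           
               ┏━━━━━━━━━━━━━━━━━━━━━┓     
               ┃ Spreadsheet         ┃     
               ┠─────────────────────┨     
━━━━━━━━━━━━━━━━━━━━━━━━━━━━━━━━━━┓  ┃     
logModal                          ┃  ┃     
──────────────────────────────────┨--┃     
 component maintains log entries p┃0 ┃     
architecture optimizes thread pool┃0 ┃     
pipeline analyzes cached results r┃0 ┃     
 compo┌───────────────┐mory alloca┃0 ┃     
algori│ Save Changes? │ entries in┃3 ┃     
system│ Are you sure? │eams asynch┃0 ┃     
archit│      [OK]     │database re┃0 ┃     
system└───────────────┘h operation┃━━┛     
 component manages database record┃        
framework optimizes queue items co┃        
framework implements batch operati┃        
architecture transforms configurat┃        


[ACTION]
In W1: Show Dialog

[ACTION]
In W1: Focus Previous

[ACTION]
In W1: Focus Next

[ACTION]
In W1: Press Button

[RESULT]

                                           
                                           
                                           
               ┏━━━━━━━━━━━━━━━━━━━━━┓     
               ┃ Spreadsheet         ┃     
               ┠─────────────────────┨     
━━━━━━━━━━━━━━━━━━━━━━━━━━━━━━━━━━┓  ┃     
logModal                          ┃  ┃     
──────────────────────────────────┨--┃     
 component maintains log entries p┃0 ┃     
architecture optimizes thread pool┃0 ┃     
pipeline analyzes cached results r┃0 ┃     
 component optimizes memory alloca┃0 ┃     
algorithm optimizes log entries in┃3 ┃     
system handles data streams asynch┃0 ┃     
architecture generates database re┃0 ┃     
system coordinates batch operation┃━━┛     
 component manages database record┃        
framework optimizes queue items co┃        
framework implements batch operati┃        
architecture transforms configurat┃        


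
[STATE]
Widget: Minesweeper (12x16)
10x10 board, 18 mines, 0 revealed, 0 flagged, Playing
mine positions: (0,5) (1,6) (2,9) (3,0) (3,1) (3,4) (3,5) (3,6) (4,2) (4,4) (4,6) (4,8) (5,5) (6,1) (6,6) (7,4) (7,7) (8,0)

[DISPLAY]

■■■■■■■■■■  
■■■■■■■■■■  
■■■■■■■■■■  
■■■■■■■■■■  
■■■■■■■■■■  
■■■■■■■■■■  
■■■■■■■■■■  
■■■■■■■■■■  
■■■■■■■■■■  
■■■■■■■■■■  
            
            
            
            
            
            


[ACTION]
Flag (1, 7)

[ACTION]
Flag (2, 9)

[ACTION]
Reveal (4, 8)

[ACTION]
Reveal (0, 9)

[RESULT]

■■■■■✹■■■■  
■■■■■■✹⚑■■  
■■■■■■■■■✹  
✹✹■■✹✹✹■■■  
■■✹■✹■✹■✹■  
■■■■■✹■■■■  
■✹■■■■✹■■■  
■■■■✹■■✹■■  
✹■■■■■■■■■  
■■■■■■■■■■  
            
            
            
            
            
            


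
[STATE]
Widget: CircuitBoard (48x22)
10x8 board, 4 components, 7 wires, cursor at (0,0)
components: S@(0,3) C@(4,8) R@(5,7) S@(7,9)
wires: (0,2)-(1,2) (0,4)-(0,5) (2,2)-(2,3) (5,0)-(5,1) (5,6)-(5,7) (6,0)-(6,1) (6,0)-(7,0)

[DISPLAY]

   0 1 2 3 4 5 6 7 8 9                          
0  [.]      ·   S   · ─ ·                       
            │                                   
1           ·                                   
                                                
2           · ─ ·                               
                                                
3                                               
                                                
4                                   C           
                                                
5   · ─ ·                   · ─ R               
                                                
6   · ─ ·                                       
    │                                           
7   ·                                   S       
Cursor: (0,0)                                   
                                                
                                                
                                                
                                                
                                                


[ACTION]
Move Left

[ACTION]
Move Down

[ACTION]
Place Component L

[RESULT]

   0 1 2 3 4 5 6 7 8 9                          
0           ·   S   · ─ ·                       
            │                                   
1  [L]      ·                                   
                                                
2           · ─ ·                               
                                                
3                                               
                                                
4                                   C           
                                                
5   · ─ ·                   · ─ R               
                                                
6   · ─ ·                                       
    │                                           
7   ·                                   S       
Cursor: (1,0)                                   
                                                
                                                
                                                
                                                
                                                


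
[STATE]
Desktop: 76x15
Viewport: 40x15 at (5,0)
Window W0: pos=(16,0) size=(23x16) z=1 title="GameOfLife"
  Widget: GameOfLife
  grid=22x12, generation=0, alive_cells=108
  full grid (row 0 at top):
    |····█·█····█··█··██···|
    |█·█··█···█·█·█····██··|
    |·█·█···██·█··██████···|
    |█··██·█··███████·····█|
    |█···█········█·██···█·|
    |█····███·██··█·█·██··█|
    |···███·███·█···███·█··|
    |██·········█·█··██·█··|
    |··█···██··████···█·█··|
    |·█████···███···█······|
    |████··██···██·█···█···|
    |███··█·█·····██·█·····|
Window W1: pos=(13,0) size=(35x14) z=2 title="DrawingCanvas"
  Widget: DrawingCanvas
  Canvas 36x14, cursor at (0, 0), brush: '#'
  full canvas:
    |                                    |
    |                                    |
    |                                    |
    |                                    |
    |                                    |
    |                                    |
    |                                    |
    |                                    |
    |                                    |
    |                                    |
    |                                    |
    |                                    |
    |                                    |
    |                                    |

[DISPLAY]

        ┏━━━━━━━━━━━━━━━━━━━━━━━━━━━━━━━
        ┃ DrawingCanvas                 
        ┠───────────────────────────────
        ┃+                              
        ┃                               
        ┃                               
        ┃                               
        ┃                               
        ┃                               
        ┃                               
        ┃                               
        ┃                               
        ┃                               
        ┗━━━━━━━━━━━━━━━━━━━━━━━━━━━━━━━
           ┃████··██···██·█···█··┃      


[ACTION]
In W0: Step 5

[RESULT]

        ┏━━━━━━━━━━━━━━━━━━━━━━━━━━━━━━━
        ┃ DrawingCanvas                 
        ┠───────────────────────────────
        ┃+                              
        ┃                               
        ┃                               
        ┃                               
        ┃                               
        ┃                               
        ┃                               
        ┃                               
        ┃                               
        ┃                               
        ┗━━━━━━━━━━━━━━━━━━━━━━━━━━━━━━━
           ┃·····██·█····█·······┃      


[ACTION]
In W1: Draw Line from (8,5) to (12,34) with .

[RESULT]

        ┏━━━━━━━━━━━━━━━━━━━━━━━━━━━━━━━
        ┃ DrawingCanvas                 
        ┠───────────────────────────────
        ┃+                              
        ┃                               
        ┃                               
        ┃                               
        ┃                               
        ┃                               
        ┃                               
        ┃                               
        ┃     ....                      
        ┃         .......               
        ┗━━━━━━━━━━━━━━━━━━━━━━━━━━━━━━━
           ┃·····██·█····█·······┃      


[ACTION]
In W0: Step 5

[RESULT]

        ┏━━━━━━━━━━━━━━━━━━━━━━━━━━━━━━━
        ┃ DrawingCanvas                 
        ┠───────────────────────────────
        ┃+                              
        ┃                               
        ┃                               
        ┃                               
        ┃                               
        ┃                               
        ┃                               
        ┃                               
        ┃     ....                      
        ┃         .......               
        ┗━━━━━━━━━━━━━━━━━━━━━━━━━━━━━━━
           ┃······█····██········┃      


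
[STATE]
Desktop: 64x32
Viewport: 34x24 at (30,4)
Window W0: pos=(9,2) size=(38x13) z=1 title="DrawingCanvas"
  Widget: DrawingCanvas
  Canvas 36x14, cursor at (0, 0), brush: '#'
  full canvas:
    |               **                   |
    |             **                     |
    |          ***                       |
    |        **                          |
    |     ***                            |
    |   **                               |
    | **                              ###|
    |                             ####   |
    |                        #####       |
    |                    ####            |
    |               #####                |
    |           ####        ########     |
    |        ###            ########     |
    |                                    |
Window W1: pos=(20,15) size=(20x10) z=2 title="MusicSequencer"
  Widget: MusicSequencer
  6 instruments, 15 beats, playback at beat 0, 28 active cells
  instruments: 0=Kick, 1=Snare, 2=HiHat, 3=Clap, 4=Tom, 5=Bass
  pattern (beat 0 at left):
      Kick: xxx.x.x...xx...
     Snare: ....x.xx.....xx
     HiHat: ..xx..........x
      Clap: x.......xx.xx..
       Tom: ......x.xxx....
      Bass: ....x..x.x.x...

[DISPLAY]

────────────────┨                 
                ┃                 
                ┃                 
                ┃                 
                ┃                 
                ┃                 
                ┃                 
             ###┃                 
         ####   ┃                 
    #####       ┃                 
━━━━━━━━━━━━━━━━┛                 
━━━━━━━━━┓                        
uencer   ┃                        
─────────┨                        
345678901┃                        
·█·█···██┃                        
·█·██····┃                        
█········┃                        
·····██·█┃                        
···█·███·┃                        
━━━━━━━━━┛                        
                                  
                                  
                                  


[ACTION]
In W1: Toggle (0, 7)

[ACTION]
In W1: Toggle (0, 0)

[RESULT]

────────────────┨                 
                ┃                 
                ┃                 
                ┃                 
                ┃                 
                ┃                 
                ┃                 
             ###┃                 
         ####   ┃                 
    #####       ┃                 
━━━━━━━━━━━━━━━━┛                 
━━━━━━━━━┓                        
uencer   ┃                        
─────────┨                        
345678901┃                        
·█·██··██┃                        
·█·██····┃                        
█········┃                        
·····██·█┃                        
···█·███·┃                        
━━━━━━━━━┛                        
                                  
                                  
                                  


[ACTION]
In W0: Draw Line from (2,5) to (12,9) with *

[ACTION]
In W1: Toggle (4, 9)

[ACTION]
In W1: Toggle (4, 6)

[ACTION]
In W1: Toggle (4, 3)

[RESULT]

────────────────┨                 
                ┃                 
                ┃                 
                ┃                 
                ┃                 
                ┃                 
                ┃                 
             ###┃                 
         ####   ┃                 
    #####       ┃                 
━━━━━━━━━━━━━━━━┛                 
━━━━━━━━━┓                        
uencer   ┃                        
─────────┨                        
345678901┃                        
·█·██··██┃                        
·█·██····┃                        
█········┃                        
·····██·█┃                        
█····█·█·┃                        
━━━━━━━━━┛                        
                                  
                                  
                                  


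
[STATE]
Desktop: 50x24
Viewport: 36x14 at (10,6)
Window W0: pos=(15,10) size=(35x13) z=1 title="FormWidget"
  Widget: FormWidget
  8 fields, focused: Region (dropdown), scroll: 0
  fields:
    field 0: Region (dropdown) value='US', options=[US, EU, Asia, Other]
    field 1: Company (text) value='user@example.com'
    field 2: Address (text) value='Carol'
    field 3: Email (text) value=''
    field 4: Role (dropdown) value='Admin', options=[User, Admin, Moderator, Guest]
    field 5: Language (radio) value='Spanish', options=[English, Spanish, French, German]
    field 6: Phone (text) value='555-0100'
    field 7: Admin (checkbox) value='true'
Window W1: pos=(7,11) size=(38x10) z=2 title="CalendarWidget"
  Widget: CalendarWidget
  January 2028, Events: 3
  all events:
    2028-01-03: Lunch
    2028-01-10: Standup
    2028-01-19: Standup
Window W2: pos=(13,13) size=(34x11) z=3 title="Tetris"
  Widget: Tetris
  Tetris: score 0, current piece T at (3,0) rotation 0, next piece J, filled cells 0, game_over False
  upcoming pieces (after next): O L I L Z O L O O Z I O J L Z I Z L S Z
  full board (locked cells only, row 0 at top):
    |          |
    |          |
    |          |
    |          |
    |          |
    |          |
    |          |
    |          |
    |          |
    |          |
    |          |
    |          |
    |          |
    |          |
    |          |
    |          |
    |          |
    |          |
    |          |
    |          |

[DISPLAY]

                                    
                                    
                                    
                                    
     ┏━━━━━━━━━━━━━━━━━━━━━━━━━━━━━━
━━━━━━━━━━━━━━━━━━━━━━━━━━━━━━━━━━┓ 
alendarWidget                     ┃─
───┏━━━━━━━━━━━━━━━━━━━━━━━━━━━━━━━━
   ┃ Tetris                         
 Tu┠────────────────────────────────
   ┃          │Next:                
*  ┃          │█                    
* 1┃          │███                  
 18┃          │                     


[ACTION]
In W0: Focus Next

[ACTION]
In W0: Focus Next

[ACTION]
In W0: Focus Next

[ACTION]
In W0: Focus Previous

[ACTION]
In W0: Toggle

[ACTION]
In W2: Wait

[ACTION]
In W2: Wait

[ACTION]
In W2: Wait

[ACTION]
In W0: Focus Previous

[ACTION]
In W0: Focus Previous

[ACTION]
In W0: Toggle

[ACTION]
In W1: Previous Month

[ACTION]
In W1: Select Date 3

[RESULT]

                                    
                                    
                                    
                                    
     ┏━━━━━━━━━━━━━━━━━━━━━━━━━━━━━━
━━━━━━━━━━━━━━━━━━━━━━━━━━━━━━━━━━┓ 
alendarWidget                     ┃─
───┏━━━━━━━━━━━━━━━━━━━━━━━━━━━━━━━━
   ┃ Tetris                         
 Tu┠────────────────────────────────
   ┃          │Next:                
  7┃          │█                    
 14┃          │███                  
 21┃          │                     


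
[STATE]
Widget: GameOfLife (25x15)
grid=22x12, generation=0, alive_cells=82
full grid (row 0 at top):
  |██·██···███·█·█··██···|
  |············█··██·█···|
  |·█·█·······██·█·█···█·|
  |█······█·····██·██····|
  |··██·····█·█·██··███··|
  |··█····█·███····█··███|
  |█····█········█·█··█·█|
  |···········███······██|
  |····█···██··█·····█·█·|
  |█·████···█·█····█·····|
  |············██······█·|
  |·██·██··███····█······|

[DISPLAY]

Gen: 0                   
██·██···███·█·█··██···   
············█··██·█···   
·█·█·······██·█·█···█·   
█······█·····██·██····   
··██·····█·█·██··███··   
··█····█·███····█··███   
█····█········█·█··█·█   
···········███······██   
····█···██··█·····█·█·   
█·████···█·█····█·····   
············██······█·   
·██·██··███····█······   
                         
                         


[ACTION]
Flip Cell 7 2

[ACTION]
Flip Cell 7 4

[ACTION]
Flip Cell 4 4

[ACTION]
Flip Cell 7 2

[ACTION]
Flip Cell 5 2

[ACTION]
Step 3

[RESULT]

Gen: 3                   
··········█·███·█·██··   
·███····██·█··█·█···█·   
·███·········██·██·█··   
····█···██···███··██··   
··███···███···██······   
········█··········███   
···█·····██········███   
····█········█·····█·█   
·············██···██··   
···██··██··█·██·····█·   
···········██·········   
······················   
                         
                         


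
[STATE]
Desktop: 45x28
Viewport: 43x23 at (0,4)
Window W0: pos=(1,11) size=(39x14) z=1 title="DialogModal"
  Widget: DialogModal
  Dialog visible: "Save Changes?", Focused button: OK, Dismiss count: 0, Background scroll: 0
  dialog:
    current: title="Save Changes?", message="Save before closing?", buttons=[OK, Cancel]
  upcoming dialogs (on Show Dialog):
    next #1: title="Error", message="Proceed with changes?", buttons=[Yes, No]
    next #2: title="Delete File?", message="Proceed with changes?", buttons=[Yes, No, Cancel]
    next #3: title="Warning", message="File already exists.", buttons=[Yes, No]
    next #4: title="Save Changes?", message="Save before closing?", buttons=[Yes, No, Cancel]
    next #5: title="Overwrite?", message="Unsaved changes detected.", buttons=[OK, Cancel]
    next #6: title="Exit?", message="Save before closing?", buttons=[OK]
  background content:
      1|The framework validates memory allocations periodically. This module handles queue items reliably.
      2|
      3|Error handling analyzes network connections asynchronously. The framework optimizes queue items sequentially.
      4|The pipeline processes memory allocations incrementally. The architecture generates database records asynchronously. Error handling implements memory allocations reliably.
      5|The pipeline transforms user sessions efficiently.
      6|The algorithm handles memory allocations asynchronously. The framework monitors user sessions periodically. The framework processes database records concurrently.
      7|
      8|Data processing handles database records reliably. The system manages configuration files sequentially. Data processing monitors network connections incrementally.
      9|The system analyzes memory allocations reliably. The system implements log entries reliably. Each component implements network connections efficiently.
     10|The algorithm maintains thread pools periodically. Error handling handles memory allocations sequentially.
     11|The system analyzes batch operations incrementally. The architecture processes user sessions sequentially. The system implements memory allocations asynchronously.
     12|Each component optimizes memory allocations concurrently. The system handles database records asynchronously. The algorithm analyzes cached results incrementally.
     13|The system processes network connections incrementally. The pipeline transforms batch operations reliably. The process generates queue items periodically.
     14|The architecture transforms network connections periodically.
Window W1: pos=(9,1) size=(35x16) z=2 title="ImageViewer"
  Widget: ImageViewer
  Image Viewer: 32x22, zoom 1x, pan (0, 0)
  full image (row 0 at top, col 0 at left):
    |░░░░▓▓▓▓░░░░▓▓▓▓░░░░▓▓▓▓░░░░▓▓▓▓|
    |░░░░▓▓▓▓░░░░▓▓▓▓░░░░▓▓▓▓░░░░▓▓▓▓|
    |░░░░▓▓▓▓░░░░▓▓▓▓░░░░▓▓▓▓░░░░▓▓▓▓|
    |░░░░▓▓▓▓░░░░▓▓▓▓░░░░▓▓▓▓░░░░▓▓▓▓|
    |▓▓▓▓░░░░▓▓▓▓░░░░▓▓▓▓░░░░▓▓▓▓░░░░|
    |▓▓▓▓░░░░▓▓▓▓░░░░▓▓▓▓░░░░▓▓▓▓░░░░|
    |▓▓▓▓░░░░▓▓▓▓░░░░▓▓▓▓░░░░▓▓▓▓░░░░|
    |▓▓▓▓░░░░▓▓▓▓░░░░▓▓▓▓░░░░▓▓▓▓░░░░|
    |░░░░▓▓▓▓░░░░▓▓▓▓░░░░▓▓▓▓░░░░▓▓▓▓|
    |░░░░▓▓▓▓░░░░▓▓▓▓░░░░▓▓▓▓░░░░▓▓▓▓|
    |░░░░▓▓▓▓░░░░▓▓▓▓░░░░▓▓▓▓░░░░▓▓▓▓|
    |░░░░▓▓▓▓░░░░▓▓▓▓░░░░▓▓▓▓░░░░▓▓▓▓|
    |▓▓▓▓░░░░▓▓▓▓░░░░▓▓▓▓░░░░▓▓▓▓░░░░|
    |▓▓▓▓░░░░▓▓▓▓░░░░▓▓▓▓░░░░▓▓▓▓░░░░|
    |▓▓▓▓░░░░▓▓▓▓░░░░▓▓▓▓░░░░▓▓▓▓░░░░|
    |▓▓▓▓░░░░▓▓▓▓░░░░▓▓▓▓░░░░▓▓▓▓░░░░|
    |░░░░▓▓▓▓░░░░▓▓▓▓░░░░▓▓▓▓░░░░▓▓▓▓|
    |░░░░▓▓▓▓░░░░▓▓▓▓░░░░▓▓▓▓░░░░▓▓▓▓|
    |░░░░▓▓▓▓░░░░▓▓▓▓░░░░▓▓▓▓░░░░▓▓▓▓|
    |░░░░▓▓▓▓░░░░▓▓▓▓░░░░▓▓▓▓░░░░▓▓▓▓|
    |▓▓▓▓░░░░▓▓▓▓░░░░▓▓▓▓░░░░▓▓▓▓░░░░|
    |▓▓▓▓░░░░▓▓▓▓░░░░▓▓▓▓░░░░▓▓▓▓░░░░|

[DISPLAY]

         ┃░░░░▓▓▓▓░░░░▓▓▓▓░░░░▓▓▓▓░░░░▓▓▓▓ 
         ┃░░░░▓▓▓▓░░░░▓▓▓▓░░░░▓▓▓▓░░░░▓▓▓▓ 
         ┃░░░░▓▓▓▓░░░░▓▓▓▓░░░░▓▓▓▓░░░░▓▓▓▓ 
         ┃░░░░▓▓▓▓░░░░▓▓▓▓░░░░▓▓▓▓░░░░▓▓▓▓ 
         ┃▓▓▓▓░░░░▓▓▓▓░░░░▓▓▓▓░░░░▓▓▓▓░░░░ 
         ┃▓▓▓▓░░░░▓▓▓▓░░░░▓▓▓▓░░░░▓▓▓▓░░░░ 
         ┃▓▓▓▓░░░░▓▓▓▓░░░░▓▓▓▓░░░░▓▓▓▓░░░░ 
 ┏━━━━━━━┃▓▓▓▓░░░░▓▓▓▓░░░░▓▓▓▓░░░░▓▓▓▓░░░░ 
 ┃ Dialog┃░░░░▓▓▓▓░░░░▓▓▓▓░░░░▓▓▓▓░░░░▓▓▓▓ 
 ┠───────┃░░░░▓▓▓▓░░░░▓▓▓▓░░░░▓▓▓▓░░░░▓▓▓▓ 
 ┃The fra┃░░░░▓▓▓▓░░░░▓▓▓▓░░░░▓▓▓▓░░░░▓▓▓▓ 
 ┃       ┃░░░░▓▓▓▓░░░░▓▓▓▓░░░░▓▓▓▓░░░░▓▓▓▓ 
 ┃Error ┌┗━━━━━━━━━━━━━━━━━━━━━━━━━━━━━━━━━
 ┃The pi│    Save Changes?     │allocat┃   
 ┃The pi│ Save before closing? │essions┃   
 ┃The al│    [OK]  Cancel      │llocati┃   
 ┃      └──────────────────────┘       ┃   
 ┃Data processing handles database reco┃   
 ┃The system analyzes memory allocation┃   
 ┃The algorithm maintains thread pools ┃   
 ┗━━━━━━━━━━━━━━━━━━━━━━━━━━━━━━━━━━━━━┛   
                                           
                                           


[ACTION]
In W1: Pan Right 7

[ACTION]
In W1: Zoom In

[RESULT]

         ┃░▓▓▓▓▓▓▓▓░░░░░░░░▓▓▓▓▓▓▓▓░░░░░░░░
         ┃░▓▓▓▓▓▓▓▓░░░░░░░░▓▓▓▓▓▓▓▓░░░░░░░░
         ┃░▓▓▓▓▓▓▓▓░░░░░░░░▓▓▓▓▓▓▓▓░░░░░░░░
         ┃░▓▓▓▓▓▓▓▓░░░░░░░░▓▓▓▓▓▓▓▓░░░░░░░░
         ┃░▓▓▓▓▓▓▓▓░░░░░░░░▓▓▓▓▓▓▓▓░░░░░░░░
         ┃░▓▓▓▓▓▓▓▓░░░░░░░░▓▓▓▓▓▓▓▓░░░░░░░░
         ┃░▓▓▓▓▓▓▓▓░░░░░░░░▓▓▓▓▓▓▓▓░░░░░░░░
 ┏━━━━━━━┃░▓▓▓▓▓▓▓▓░░░░░░░░▓▓▓▓▓▓▓▓░░░░░░░░
 ┃ Dialog┃▓░░░░░░░░▓▓▓▓▓▓▓▓░░░░░░░░▓▓▓▓▓▓▓▓
 ┠───────┃▓░░░░░░░░▓▓▓▓▓▓▓▓░░░░░░░░▓▓▓▓▓▓▓▓
 ┃The fra┃▓░░░░░░░░▓▓▓▓▓▓▓▓░░░░░░░░▓▓▓▓▓▓▓▓
 ┃       ┃▓░░░░░░░░▓▓▓▓▓▓▓▓░░░░░░░░▓▓▓▓▓▓▓▓
 ┃Error ┌┗━━━━━━━━━━━━━━━━━━━━━━━━━━━━━━━━━
 ┃The pi│    Save Changes?     │allocat┃   
 ┃The pi│ Save before closing? │essions┃   
 ┃The al│    [OK]  Cancel      │llocati┃   
 ┃      └──────────────────────┘       ┃   
 ┃Data processing handles database reco┃   
 ┃The system analyzes memory allocation┃   
 ┃The algorithm maintains thread pools ┃   
 ┗━━━━━━━━━━━━━━━━━━━━━━━━━━━━━━━━━━━━━┛   
                                           
                                           


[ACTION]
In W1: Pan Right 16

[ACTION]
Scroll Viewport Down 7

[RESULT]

         ┃░▓▓▓▓▓▓▓▓░░░░░░░░▓▓▓▓▓▓▓▓░░░░░░░░
         ┃░▓▓▓▓▓▓▓▓░░░░░░░░▓▓▓▓▓▓▓▓░░░░░░░░
         ┃░▓▓▓▓▓▓▓▓░░░░░░░░▓▓▓▓▓▓▓▓░░░░░░░░
         ┃░▓▓▓▓▓▓▓▓░░░░░░░░▓▓▓▓▓▓▓▓░░░░░░░░
         ┃░▓▓▓▓▓▓▓▓░░░░░░░░▓▓▓▓▓▓▓▓░░░░░░░░
         ┃░▓▓▓▓▓▓▓▓░░░░░░░░▓▓▓▓▓▓▓▓░░░░░░░░
 ┏━━━━━━━┃░▓▓▓▓▓▓▓▓░░░░░░░░▓▓▓▓▓▓▓▓░░░░░░░░
 ┃ Dialog┃▓░░░░░░░░▓▓▓▓▓▓▓▓░░░░░░░░▓▓▓▓▓▓▓▓
 ┠───────┃▓░░░░░░░░▓▓▓▓▓▓▓▓░░░░░░░░▓▓▓▓▓▓▓▓
 ┃The fra┃▓░░░░░░░░▓▓▓▓▓▓▓▓░░░░░░░░▓▓▓▓▓▓▓▓
 ┃       ┃▓░░░░░░░░▓▓▓▓▓▓▓▓░░░░░░░░▓▓▓▓▓▓▓▓
 ┃Error ┌┗━━━━━━━━━━━━━━━━━━━━━━━━━━━━━━━━━
 ┃The pi│    Save Changes?     │allocat┃   
 ┃The pi│ Save before closing? │essions┃   
 ┃The al│    [OK]  Cancel      │llocati┃   
 ┃      └──────────────────────┘       ┃   
 ┃Data processing handles database reco┃   
 ┃The system analyzes memory allocation┃   
 ┃The algorithm maintains thread pools ┃   
 ┗━━━━━━━━━━━━━━━━━━━━━━━━━━━━━━━━━━━━━┛   
                                           
                                           
                                           


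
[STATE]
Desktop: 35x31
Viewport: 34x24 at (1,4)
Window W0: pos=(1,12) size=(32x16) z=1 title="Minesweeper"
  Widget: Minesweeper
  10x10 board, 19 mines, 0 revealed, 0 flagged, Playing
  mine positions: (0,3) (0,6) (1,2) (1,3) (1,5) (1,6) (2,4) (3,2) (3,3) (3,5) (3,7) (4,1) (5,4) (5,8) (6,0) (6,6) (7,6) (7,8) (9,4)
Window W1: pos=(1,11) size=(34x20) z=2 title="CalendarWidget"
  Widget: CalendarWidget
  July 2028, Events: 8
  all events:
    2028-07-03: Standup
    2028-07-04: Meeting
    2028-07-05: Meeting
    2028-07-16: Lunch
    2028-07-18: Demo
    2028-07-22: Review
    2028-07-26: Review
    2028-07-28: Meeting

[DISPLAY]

                                  
                                  
                                  
                                  
                                  
                                  
                                  
┏━━━━━━━━━━━━━━━━━━━━━━━━━━━━━━━━┓
┃ CalendarWidget                 ┃
┠────────────────────────────────┨
┃           July 2028            ┃
┃Mo Tu We Th Fr Sa Su            ┃
┃                1  2            ┃
┃ 3*  4*  5*  6  7  8  9         ┃
┃10 11 12 13 14 15 16*           ┃
┃17 18* 19 20 21 22* 23          ┃
┃24 25 26* 27 28* 29 30          ┃
┃31                              ┃
┃                                ┃
┃                                ┃
┃                                ┃
┃                                ┃
┃                                ┃
┃                                ┃


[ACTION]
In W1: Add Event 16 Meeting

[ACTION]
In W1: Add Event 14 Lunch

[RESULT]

                                  
                                  
                                  
                                  
                                  
                                  
                                  
┏━━━━━━━━━━━━━━━━━━━━━━━━━━━━━━━━┓
┃ CalendarWidget                 ┃
┠────────────────────────────────┨
┃           July 2028            ┃
┃Mo Tu We Th Fr Sa Su            ┃
┃                1  2            ┃
┃ 3*  4*  5*  6  7  8  9         ┃
┃10 11 12 13 14* 15 16*          ┃
┃17 18* 19 20 21 22* 23          ┃
┃24 25 26* 27 28* 29 30          ┃
┃31                              ┃
┃                                ┃
┃                                ┃
┃                                ┃
┃                                ┃
┃                                ┃
┃                                ┃


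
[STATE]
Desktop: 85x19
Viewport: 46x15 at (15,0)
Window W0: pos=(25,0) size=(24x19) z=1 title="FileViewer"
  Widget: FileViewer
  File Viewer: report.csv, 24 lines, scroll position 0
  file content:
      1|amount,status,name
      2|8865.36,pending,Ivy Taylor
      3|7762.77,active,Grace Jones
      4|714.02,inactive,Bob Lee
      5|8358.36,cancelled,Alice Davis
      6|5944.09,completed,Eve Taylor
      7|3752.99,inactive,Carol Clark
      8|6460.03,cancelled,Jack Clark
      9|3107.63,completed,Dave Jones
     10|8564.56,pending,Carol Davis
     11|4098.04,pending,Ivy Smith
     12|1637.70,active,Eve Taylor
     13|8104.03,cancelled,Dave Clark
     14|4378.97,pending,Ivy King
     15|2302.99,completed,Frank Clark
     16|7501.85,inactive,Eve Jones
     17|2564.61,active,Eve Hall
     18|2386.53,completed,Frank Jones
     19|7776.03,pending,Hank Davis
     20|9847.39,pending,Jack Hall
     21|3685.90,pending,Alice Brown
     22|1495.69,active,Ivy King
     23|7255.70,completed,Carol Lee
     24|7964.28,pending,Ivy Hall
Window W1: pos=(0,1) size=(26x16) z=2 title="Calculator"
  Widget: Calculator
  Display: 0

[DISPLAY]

          ┏━━━━━━━━━━━━━━━━━━━━━━┓            
━━━━━━━━━━┓ FileViewer           ┃            
          ┃──────────────────────┨            
──────────┨amount,status,name   ▲┃            
         0┃8865.36,pending,Ivy T█┃            
──┐       ┃7762.77,active,Grace ░┃            
÷ │       ┃714.02,inactive,Bob L░┃            
──┤       ┃8358.36,cancelled,Ali░┃            
× │       ┃5944.09,completed,Eve░┃            
──┤       ┃3752.99,inactive,Caro░┃            
- │       ┃6460.03,cancelled,Jac░┃            
──┤       ┃3107.63,completed,Dav░┃            
+ │       ┃8564.56,pending,Carol░┃            
──┤       ┃4098.04,pending,Ivy S░┃            
M+│       ┃1637.70,active,Eve Ta░┃            


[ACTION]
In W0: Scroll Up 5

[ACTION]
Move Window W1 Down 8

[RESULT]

          ┏━━━━━━━━━━━━━━━━━━━━━━┓            
          ┃ FileViewer           ┃            
          ┠──────────────────────┨            
━━━━━━━━━━┓amount,status,name   ▲┃            
          ┃8865.36,pending,Ivy T█┃            
──────────┨7762.77,active,Grace ░┃            
         0┃714.02,inactive,Bob L░┃            
──┐       ┃8358.36,cancelled,Ali░┃            
÷ │       ┃5944.09,completed,Eve░┃            
──┤       ┃3752.99,inactive,Caro░┃            
× │       ┃6460.03,cancelled,Jac░┃            
──┤       ┃3107.63,completed,Dav░┃            
- │       ┃8564.56,pending,Carol░┃            
──┤       ┃4098.04,pending,Ivy S░┃            
+ │       ┃1637.70,active,Eve Ta░┃            


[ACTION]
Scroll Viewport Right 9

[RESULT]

 ┏━━━━━━━━━━━━━━━━━━━━━━┓                     
 ┃ FileViewer           ┃                     
 ┠──────────────────────┨                     
━┓amount,status,name   ▲┃                     
 ┃8865.36,pending,Ivy T█┃                     
─┨7762.77,active,Grace ░┃                     
0┃714.02,inactive,Bob L░┃                     
 ┃8358.36,cancelled,Ali░┃                     
 ┃5944.09,completed,Eve░┃                     
 ┃3752.99,inactive,Caro░┃                     
 ┃6460.03,cancelled,Jac░┃                     
 ┃3107.63,completed,Dav░┃                     
 ┃8564.56,pending,Carol░┃                     
 ┃4098.04,pending,Ivy S░┃                     
 ┃1637.70,active,Eve Ta░┃                     


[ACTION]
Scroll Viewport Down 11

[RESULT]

 ┃8865.36,pending,Ivy T█┃                     
─┨7762.77,active,Grace ░┃                     
0┃714.02,inactive,Bob L░┃                     
 ┃8358.36,cancelled,Ali░┃                     
 ┃5944.09,completed,Eve░┃                     
 ┃3752.99,inactive,Caro░┃                     
 ┃6460.03,cancelled,Jac░┃                     
 ┃3107.63,completed,Dav░┃                     
 ┃8564.56,pending,Carol░┃                     
 ┃4098.04,pending,Ivy S░┃                     
 ┃1637.70,active,Eve Ta░┃                     
 ┃8104.03,cancelled,Dav░┃                     
 ┃4378.97,pending,Ivy K░┃                     
 ┃2302.99,completed,Fra▼┃                     
━┛━━━━━━━━━━━━━━━━━━━━━━┛                     


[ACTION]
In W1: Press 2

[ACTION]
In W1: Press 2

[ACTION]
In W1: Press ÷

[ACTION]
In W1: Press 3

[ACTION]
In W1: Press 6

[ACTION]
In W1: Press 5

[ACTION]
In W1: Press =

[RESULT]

 ┃8865.36,pending,Ivy T█┃                     
─┨7762.77,active,Grace ░┃                     
6┃714.02,inactive,Bob L░┃                     
 ┃8358.36,cancelled,Ali░┃                     
 ┃5944.09,completed,Eve░┃                     
 ┃3752.99,inactive,Caro░┃                     
 ┃6460.03,cancelled,Jac░┃                     
 ┃3107.63,completed,Dav░┃                     
 ┃8564.56,pending,Carol░┃                     
 ┃4098.04,pending,Ivy S░┃                     
 ┃1637.70,active,Eve Ta░┃                     
 ┃8104.03,cancelled,Dav░┃                     
 ┃4378.97,pending,Ivy K░┃                     
 ┃2302.99,completed,Fra▼┃                     
━┛━━━━━━━━━━━━━━━━━━━━━━┛                     
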